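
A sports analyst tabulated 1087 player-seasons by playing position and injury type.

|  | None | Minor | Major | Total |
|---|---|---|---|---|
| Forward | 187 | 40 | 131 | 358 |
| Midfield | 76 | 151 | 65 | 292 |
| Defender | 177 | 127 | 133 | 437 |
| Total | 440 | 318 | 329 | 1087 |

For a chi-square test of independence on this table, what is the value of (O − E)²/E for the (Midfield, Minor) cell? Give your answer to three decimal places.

Row total (Midfield) = 292; column total (Minor) = 318; N = 1087.
Expected count E = 292 × 318 / 1087 = 85.42410.
Contribution = (O − E)²/E = (151 − 85.42410)² / 85.42410 = 50.339.

50.339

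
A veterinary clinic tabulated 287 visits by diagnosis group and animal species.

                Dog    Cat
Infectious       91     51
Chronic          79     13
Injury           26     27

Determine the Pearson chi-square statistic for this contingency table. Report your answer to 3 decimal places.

Row totals: 142, 92, 53. Column totals: 196, 91. Grand total N = 287.
Expected counts (row total × column total / N):
  Infectious, Dog: 142×196/287 = 96.9756
  Infectious, Cat: 142×91/287 = 45.0244
  Chronic, Dog: 92×196/287 = 62.8293
  Chronic, Cat: 92×91/287 = 29.1707
  Injury, Dog: 53×196/287 = 36.1951
  Injury, Cat: 53×91/287 = 16.8049
Contributions (O − E)²/E:
  (91 − 96.9756)²/96.9756 = 0.3682
  (51 − 45.0244)²/45.0244 = 0.7931
  (79 − 62.8293)²/62.8293 = 4.1619
  (13 − 29.1707)²/29.1707 = 8.9642
  (26 − 36.1951)²/36.1951 = 2.8717
  (27 − 16.8049)²/16.8049 = 6.1851
χ² = 0.3682 + 0.7931 + 4.1619 + 8.9642 + 2.8717 + 6.1851 = 23.344

23.344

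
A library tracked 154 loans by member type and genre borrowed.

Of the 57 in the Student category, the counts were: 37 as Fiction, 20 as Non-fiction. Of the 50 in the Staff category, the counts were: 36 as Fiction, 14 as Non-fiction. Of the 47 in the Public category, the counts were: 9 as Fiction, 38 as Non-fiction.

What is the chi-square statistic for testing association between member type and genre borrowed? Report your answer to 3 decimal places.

Row totals: 57, 50, 47. Column totals: 82, 72. Grand total N = 154.
Expected counts (row total × column total / N):
  Student, Fiction: 57×82/154 = 30.3506
  Student, Non-fiction: 57×72/154 = 26.6494
  Staff, Fiction: 50×82/154 = 26.6234
  Staff, Non-fiction: 50×72/154 = 23.3766
  Public, Fiction: 47×82/154 = 25.0260
  Public, Non-fiction: 47×72/154 = 21.9740
Contributions (O − E)²/E:
  (37 − 30.3506)²/30.3506 = 1.4568
  (20 − 26.6494)²/26.6494 = 1.6591
  (36 − 26.6234)²/26.6234 = 3.3024
  (14 − 23.3766)²/23.3766 = 3.7611
  (9 − 25.0260)²/25.0260 = 10.2626
  (38 − 21.9740)²/21.9740 = 11.6880
χ² = 1.4568 + 1.6591 + 3.3024 + 3.7611 + 10.2626 + 11.6880 = 32.130

32.130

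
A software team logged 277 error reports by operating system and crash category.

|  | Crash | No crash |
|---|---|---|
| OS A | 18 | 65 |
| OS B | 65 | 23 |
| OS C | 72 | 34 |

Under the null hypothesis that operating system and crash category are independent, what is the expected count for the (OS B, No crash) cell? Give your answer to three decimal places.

Row total (OS B) = 88; column total (No crash) = 122; grand total N = 277.
Expected count = (row total × column total) / N = 88 × 122 / 277 = 38.758.

38.758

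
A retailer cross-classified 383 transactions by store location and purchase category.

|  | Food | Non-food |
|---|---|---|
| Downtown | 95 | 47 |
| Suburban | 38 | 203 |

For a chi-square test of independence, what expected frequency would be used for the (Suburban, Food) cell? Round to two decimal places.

83.69

Row total (Suburban) = 241; column total (Food) = 133; grand total N = 383.
Expected count = (row total × column total) / N = 241 × 133 / 383 = 83.69.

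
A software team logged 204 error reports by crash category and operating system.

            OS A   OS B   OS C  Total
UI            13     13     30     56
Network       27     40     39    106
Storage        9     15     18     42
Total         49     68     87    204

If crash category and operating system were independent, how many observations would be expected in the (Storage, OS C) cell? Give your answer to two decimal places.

17.91

Row total (Storage) = 42; column total (OS C) = 87; grand total N = 204.
Expected count = (row total × column total) / N = 42 × 87 / 204 = 17.91.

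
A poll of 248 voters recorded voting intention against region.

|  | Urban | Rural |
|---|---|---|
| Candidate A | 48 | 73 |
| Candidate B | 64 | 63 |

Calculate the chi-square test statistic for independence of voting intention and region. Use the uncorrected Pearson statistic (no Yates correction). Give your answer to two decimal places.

2.88

Row totals: 121, 127. Column totals: 112, 136. Grand total N = 248.
Expected counts (row total × column total / N):
  Candidate A, Urban: 121×112/248 = 54.645
  Candidate A, Rural: 121×136/248 = 66.355
  Candidate B, Urban: 127×112/248 = 57.355
  Candidate B, Rural: 127×136/248 = 69.645
Contributions (O − E)²/E:
  (48 − 54.645)²/54.645 = 0.8081
  (73 − 66.355)²/66.355 = 0.6655
  (64 − 57.355)²/57.355 = 0.7699
  (63 − 69.645)²/69.645 = 0.6340
χ² = 0.8081 + 0.6655 + 0.7699 + 0.6340 = 2.88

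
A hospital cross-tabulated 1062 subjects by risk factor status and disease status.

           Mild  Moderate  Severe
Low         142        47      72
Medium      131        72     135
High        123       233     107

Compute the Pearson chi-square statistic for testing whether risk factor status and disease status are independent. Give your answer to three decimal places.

127.730

Row totals: 261, 338, 463. Column totals: 396, 352, 314. Grand total N = 1062.
Expected counts (row total × column total / N):
  Low, Mild: 261×396/1062 = 97.32203
  Low, Moderate: 261×352/1062 = 86.50847
  Low, Severe: 261×314/1062 = 77.16949
  Medium, Mild: 338×396/1062 = 126.03390
  Medium, Moderate: 338×352/1062 = 112.03013
  Medium, Severe: 338×314/1062 = 99.93597
  High, Mild: 463×396/1062 = 172.64407
  High, Moderate: 463×352/1062 = 153.46139
  High, Severe: 463×314/1062 = 136.89454
Contributions (O − E)²/E:
  (142 − 97.32203)²/97.32203 = 20.5105
  (47 − 86.50847)²/86.50847 = 18.0435
  (72 − 77.16949)²/77.16949 = 0.3463
  (131 − 126.03390)²/126.03390 = 0.1957
  (72 − 112.03013)²/112.03013 = 14.3034
  (135 − 99.93597)²/99.93597 = 12.3027
  (123 − 172.64407)²/172.64407 = 14.2752
  (233 − 153.46139)²/153.46139 = 41.2246
  (107 − 136.89454)²/136.89454 = 6.5283
χ² = 20.5105 + 18.0435 + 0.3463 + 0.1957 + 14.3034 + 12.3027 + 14.2752 + 41.2246 + 6.5283 = 127.730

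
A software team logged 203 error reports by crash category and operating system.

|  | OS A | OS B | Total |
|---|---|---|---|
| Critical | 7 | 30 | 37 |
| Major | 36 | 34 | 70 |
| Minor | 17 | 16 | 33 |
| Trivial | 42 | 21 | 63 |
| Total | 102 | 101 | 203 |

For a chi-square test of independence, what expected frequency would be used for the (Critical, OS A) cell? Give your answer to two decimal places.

18.59

Row total (Critical) = 37; column total (OS A) = 102; grand total N = 203.
Expected count = (row total × column total) / N = 37 × 102 / 203 = 18.59.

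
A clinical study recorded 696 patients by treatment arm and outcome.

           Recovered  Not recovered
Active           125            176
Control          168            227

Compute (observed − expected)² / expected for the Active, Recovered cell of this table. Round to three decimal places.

0.023

Row total (Active) = 301; column total (Recovered) = 293; N = 696.
Expected count E = 301 × 293 / 696 = 126.7141.
Contribution = (O − E)²/E = (125 − 126.7141)² / 126.7141 = 0.023.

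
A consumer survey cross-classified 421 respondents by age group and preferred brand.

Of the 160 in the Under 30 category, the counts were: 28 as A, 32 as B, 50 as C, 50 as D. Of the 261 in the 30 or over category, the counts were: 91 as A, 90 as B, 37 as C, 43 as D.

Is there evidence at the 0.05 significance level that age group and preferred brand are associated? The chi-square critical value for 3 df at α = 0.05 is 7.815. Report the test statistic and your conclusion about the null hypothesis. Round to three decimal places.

Row totals: 160, 261. Column totals: 119, 122, 87, 93. Grand total N = 421.
Expected counts (row total × column total / N):
  Under 30, A: 160×119/421 = 45.2257
  Under 30, B: 160×122/421 = 46.3658
  Under 30, C: 160×87/421 = 33.0641
  Under 30, D: 160×93/421 = 35.3444
  30 or over, A: 261×119/421 = 73.7743
  30 or over, B: 261×122/421 = 75.6342
  30 or over, C: 261×87/421 = 53.9359
  30 or over, D: 261×93/421 = 57.6556
Contributions (O − E)²/E:
  (28 − 45.2257)²/45.2257 = 6.5610
  (32 − 46.3658)²/46.3658 = 4.4510
  (50 − 33.0641)²/33.0641 = 8.6748
  (50 − 35.3444)²/35.3444 = 6.0770
  (91 − 73.7743)²/73.7743 = 4.0221
  (90 − 75.6342)²/75.6342 = 2.7286
  (37 − 53.9359)²/53.9359 = 5.3179
  (43 − 57.6556)²/57.6556 = 3.7253
χ² = 6.5610 + 4.4510 + 8.6748 + 6.0770 + 4.0221 + 2.7286 + 5.3179 + 3.7253 = 41.558
df = (2−1)(4−1) = 3. Since 41.558 > 7.815, reject the null hypothesis of independence at α = 0.05.

41.558; reject H₀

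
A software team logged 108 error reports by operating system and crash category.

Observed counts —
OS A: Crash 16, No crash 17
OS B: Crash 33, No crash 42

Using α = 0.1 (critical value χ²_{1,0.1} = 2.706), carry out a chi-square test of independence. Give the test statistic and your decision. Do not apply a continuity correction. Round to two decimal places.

0.19; fail to reject H₀

Row totals: 33, 75. Column totals: 49, 59. Grand total N = 108.
Expected counts (row total × column total / N):
  OS A, Crash: 33×49/108 = 14.972
  OS A, No crash: 33×59/108 = 18.028
  OS B, Crash: 75×49/108 = 34.028
  OS B, No crash: 75×59/108 = 40.972
Contributions (O − E)²/E:
  (16 − 14.972)²/14.972 = 0.0706
  (17 − 18.028)²/18.028 = 0.0586
  (33 − 34.028)²/34.028 = 0.0311
  (42 − 40.972)²/40.972 = 0.0258
χ² = 0.0706 + 0.0586 + 0.0311 + 0.0258 = 0.19
df = (2−1)(2−1) = 1. Since 0.19 < 2.706, fail to reject the null hypothesis of independence at α = 0.1.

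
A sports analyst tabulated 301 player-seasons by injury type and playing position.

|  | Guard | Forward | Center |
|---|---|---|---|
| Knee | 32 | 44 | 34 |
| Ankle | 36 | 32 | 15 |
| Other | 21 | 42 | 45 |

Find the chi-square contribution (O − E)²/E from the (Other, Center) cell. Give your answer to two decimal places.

3.77

Row total (Other) = 108; column total (Center) = 94; N = 301.
Expected count E = 108 × 94 / 301 = 33.728.
Contribution = (O − E)²/E = (45 − 33.728)² / 33.728 = 3.77.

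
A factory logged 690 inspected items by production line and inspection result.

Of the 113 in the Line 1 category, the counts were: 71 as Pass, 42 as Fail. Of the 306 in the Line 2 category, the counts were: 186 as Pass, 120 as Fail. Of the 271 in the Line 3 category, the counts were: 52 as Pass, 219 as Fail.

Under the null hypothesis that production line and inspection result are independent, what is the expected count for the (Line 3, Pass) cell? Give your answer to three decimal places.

Row total (Line 3) = 271; column total (Pass) = 309; grand total N = 690.
Expected count = (row total × column total) / N = 271 × 309 / 690 = 121.361.

121.361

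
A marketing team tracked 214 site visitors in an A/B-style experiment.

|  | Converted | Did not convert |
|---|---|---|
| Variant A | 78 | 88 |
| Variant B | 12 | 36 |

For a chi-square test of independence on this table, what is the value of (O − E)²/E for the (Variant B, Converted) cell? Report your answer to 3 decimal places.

Row total (Variant B) = 48; column total (Converted) = 90; N = 214.
Expected count E = 48 × 90 / 214 = 20.1869.
Contribution = (O − E)²/E = (12 − 20.1869)² / 20.1869 = 3.320.

3.320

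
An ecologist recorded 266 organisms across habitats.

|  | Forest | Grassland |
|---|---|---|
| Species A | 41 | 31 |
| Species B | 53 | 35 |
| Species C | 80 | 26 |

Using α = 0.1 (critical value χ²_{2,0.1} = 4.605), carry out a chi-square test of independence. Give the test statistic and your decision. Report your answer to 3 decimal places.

8.069; reject H₀

Row totals: 72, 88, 106. Column totals: 174, 92. Grand total N = 266.
Expected counts (row total × column total / N):
  Species A, Forest: 72×174/266 = 47.0977
  Species A, Grassland: 72×92/266 = 24.9023
  Species B, Forest: 88×174/266 = 57.5639
  Species B, Grassland: 88×92/266 = 30.4361
  Species C, Forest: 106×174/266 = 69.3383
  Species C, Grassland: 106×92/266 = 36.6617
Contributions (O − E)²/E:
  (41 − 47.0977)²/47.0977 = 0.7895
  (31 − 24.9023)²/24.9023 = 1.4931
  (53 − 57.5639)²/57.5639 = 0.3618
  (35 − 30.4361)²/30.4361 = 0.6844
  (80 − 69.3383)²/69.3383 = 1.6394
  (26 − 36.6617)²/36.6617 = 3.1006
χ² = 0.7895 + 1.4931 + 0.3618 + 0.6844 + 1.6394 + 3.1006 = 8.069
df = (3−1)(2−1) = 2. Since 8.069 > 4.605, reject the null hypothesis of independence at α = 0.1.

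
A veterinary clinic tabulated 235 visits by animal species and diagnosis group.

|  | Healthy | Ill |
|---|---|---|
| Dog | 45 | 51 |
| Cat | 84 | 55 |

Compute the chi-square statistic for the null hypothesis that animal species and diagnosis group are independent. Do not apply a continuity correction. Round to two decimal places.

4.21

Row totals: 96, 139. Column totals: 129, 106. Grand total N = 235.
Expected counts (row total × column total / N):
  Dog, Healthy: 96×129/235 = 52.698
  Dog, Ill: 96×106/235 = 43.302
  Cat, Healthy: 139×129/235 = 76.302
  Cat, Ill: 139×106/235 = 62.698
Contributions (O − E)²/E:
  (45 − 52.698)²/52.698 = 1.1245
  (51 − 43.302)²/43.302 = 1.3685
  (84 − 76.302)²/76.302 = 0.7766
  (55 − 62.698)²/62.698 = 0.9452
χ² = 1.1245 + 1.3685 + 0.7766 + 0.9452 = 4.21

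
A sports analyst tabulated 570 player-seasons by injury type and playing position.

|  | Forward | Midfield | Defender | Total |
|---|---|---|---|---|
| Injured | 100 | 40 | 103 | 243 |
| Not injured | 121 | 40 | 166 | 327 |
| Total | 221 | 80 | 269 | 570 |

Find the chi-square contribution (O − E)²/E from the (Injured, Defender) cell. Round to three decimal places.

1.189

Row total (Injured) = 243; column total (Defender) = 269; N = 570.
Expected count E = 243 × 269 / 570 = 114.6789.
Contribution = (O − E)²/E = (103 − 114.6789)² / 114.6789 = 1.189.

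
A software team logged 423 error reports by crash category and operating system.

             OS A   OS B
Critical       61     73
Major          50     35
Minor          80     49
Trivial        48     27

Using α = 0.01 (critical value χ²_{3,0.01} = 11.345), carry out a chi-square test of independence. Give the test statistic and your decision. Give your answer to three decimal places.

10.070; fail to reject H₀

Row totals: 134, 85, 129, 75. Column totals: 239, 184. Grand total N = 423.
Expected counts (row total × column total / N):
  Critical, OS A: 134×239/423 = 75.7116
  Critical, OS B: 134×184/423 = 58.2884
  Major, OS A: 85×239/423 = 48.0260
  Major, OS B: 85×184/423 = 36.9740
  Minor, OS A: 129×239/423 = 72.8865
  Minor, OS B: 129×184/423 = 56.1135
  Trivial, OS A: 75×239/423 = 42.3759
  Trivial, OS B: 75×184/423 = 32.6241
Contributions (O − E)²/E:
  (61 − 75.7116)²/75.7116 = 2.8586
  (73 − 58.2884)²/58.2884 = 3.7131
  (50 − 48.0260)²/48.0260 = 0.0811
  (35 − 36.9740)²/36.9740 = 0.1054
  (80 − 72.8865)²/72.8865 = 0.6943
  (49 − 56.1135)²/56.1135 = 0.9018
  (48 − 42.3759)²/42.3759 = 0.7464
  (27 − 32.6241)²/32.6241 = 0.9695
χ² = 2.8586 + 3.7131 + 0.0811 + 0.1054 + 0.6943 + 0.9018 + 0.7464 + 0.9695 = 10.070
df = (4−1)(2−1) = 3. Since 10.070 < 11.345, fail to reject the null hypothesis of independence at α = 0.01.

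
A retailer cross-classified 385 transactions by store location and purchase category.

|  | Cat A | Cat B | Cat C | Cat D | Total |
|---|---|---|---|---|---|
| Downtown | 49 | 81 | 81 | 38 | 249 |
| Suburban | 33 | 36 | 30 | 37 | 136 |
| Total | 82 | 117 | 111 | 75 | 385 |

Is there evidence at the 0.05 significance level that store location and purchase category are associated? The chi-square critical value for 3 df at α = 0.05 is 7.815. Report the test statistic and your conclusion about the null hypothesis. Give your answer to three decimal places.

11.719; reject H₀

Grand total N = 385.
Expected counts (row total × column total / N):
  Downtown, Cat A: 249×82/385 = 53.0338
  Downtown, Cat B: 249×117/385 = 75.6701
  Downtown, Cat C: 249×111/385 = 71.7896
  Downtown, Cat D: 249×75/385 = 48.5065
  Suburban, Cat A: 136×82/385 = 28.9662
  Suburban, Cat B: 136×117/385 = 41.3299
  Suburban, Cat C: 136×111/385 = 39.2104
  Suburban, Cat D: 136×75/385 = 26.4935
Contributions (O − E)²/E:
  (49 − 53.0338)²/53.0338 = 0.3068
  (81 − 75.6701)²/75.6701 = 0.3754
  (81 − 71.7896)²/71.7896 = 1.1817
  (38 − 48.5065)²/48.5065 = 2.2757
  (33 − 28.9662)²/28.9662 = 0.5617
  (36 − 41.3299)²/41.3299 = 0.6873
  (30 − 39.2104)²/39.2104 = 2.1635
  (37 − 26.4935)²/26.4935 = 4.1666
χ² = 0.3068 + 0.3754 + 1.1817 + 2.2757 + 0.5617 + 0.6873 + 2.1635 + 4.1666 = 11.719
df = (2−1)(4−1) = 3. Since 11.719 > 7.815, reject the null hypothesis of independence at α = 0.05.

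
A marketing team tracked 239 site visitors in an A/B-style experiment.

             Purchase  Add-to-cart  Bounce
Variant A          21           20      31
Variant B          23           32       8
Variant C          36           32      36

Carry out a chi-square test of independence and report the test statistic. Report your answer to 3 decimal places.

17.162

Row totals: 72, 63, 104. Column totals: 80, 84, 75. Grand total N = 239.
Expected counts (row total × column total / N):
  Variant A, Purchase: 72×80/239 = 24.1004
  Variant A, Add-to-cart: 72×84/239 = 25.3054
  Variant A, Bounce: 72×75/239 = 22.5941
  Variant B, Purchase: 63×80/239 = 21.0879
  Variant B, Add-to-cart: 63×84/239 = 22.1423
  Variant B, Bounce: 63×75/239 = 19.7699
  Variant C, Purchase: 104×80/239 = 34.8117
  Variant C, Add-to-cart: 104×84/239 = 36.5523
  Variant C, Bounce: 104×75/239 = 32.6360
Contributions (O − E)²/E:
  (21 − 24.1004)²/24.1004 = 0.3989
  (20 − 25.3054)²/25.3054 = 1.1123
  (31 − 22.5941)²/22.5941 = 3.1273
  (23 − 21.0879)²/21.0879 = 0.1734
  (32 − 22.1423)²/22.1423 = 4.3886
  (8 − 19.7699)²/19.7699 = 7.0071
  (36 − 34.8117)²/34.8117 = 0.0406
  (32 − 36.5523)²/36.5523 = 0.5670
  (36 − 32.6360)²/32.6360 = 0.3467
χ² = 0.3989 + 1.1123 + 3.1273 + 0.1734 + 4.3886 + 7.0071 + 0.0406 + 0.5670 + 0.3467 = 17.162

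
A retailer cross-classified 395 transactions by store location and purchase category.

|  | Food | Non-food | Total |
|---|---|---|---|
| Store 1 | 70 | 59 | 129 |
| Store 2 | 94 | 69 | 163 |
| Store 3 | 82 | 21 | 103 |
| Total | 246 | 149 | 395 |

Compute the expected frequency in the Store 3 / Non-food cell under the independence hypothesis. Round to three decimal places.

Row total (Store 3) = 103; column total (Non-food) = 149; grand total N = 395.
Expected count = (row total × column total) / N = 103 × 149 / 395 = 38.853.

38.853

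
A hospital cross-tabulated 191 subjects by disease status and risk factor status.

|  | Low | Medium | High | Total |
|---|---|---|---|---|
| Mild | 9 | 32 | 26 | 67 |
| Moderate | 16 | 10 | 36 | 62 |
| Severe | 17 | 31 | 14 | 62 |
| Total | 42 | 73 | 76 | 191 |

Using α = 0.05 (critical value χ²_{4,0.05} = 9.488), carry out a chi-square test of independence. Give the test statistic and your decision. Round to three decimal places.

Grand total N = 191.
Expected counts (row total × column total / N):
  Mild, Low: 67×42/191 = 14.7330
  Mild, Medium: 67×73/191 = 25.6073
  Mild, High: 67×76/191 = 26.6597
  Moderate, Low: 62×42/191 = 13.6335
  Moderate, Medium: 62×73/191 = 23.6963
  Moderate, High: 62×76/191 = 24.6702
  Severe, Low: 62×42/191 = 13.6335
  Severe, Medium: 62×73/191 = 23.6963
  Severe, High: 62×76/191 = 24.6702
Contributions (O − E)²/E:
  (9 − 14.7330)²/14.7330 = 2.2309
  (32 − 25.6073)²/25.6073 = 1.5959
  (26 − 26.6597)²/26.6597 = 0.0163
  (16 − 13.6335)²/13.6335 = 0.4108
  (10 − 23.6963)²/23.6963 = 7.9164
  (36 − 24.6702)²/24.6702 = 5.2032
  (17 − 13.6335)²/13.6335 = 0.8313
  (31 − 23.6963)²/23.6963 = 2.2512
  (14 − 24.6702)²/24.6702 = 4.6150
χ² = 2.2309 + 1.5959 + 0.0163 + 0.4108 + 7.9164 + 5.2032 + 0.8313 + 2.2512 + 4.6150 = 25.071
df = (3−1)(3−1) = 4. Since 25.071 > 9.488, reject the null hypothesis of independence at α = 0.05.

25.071; reject H₀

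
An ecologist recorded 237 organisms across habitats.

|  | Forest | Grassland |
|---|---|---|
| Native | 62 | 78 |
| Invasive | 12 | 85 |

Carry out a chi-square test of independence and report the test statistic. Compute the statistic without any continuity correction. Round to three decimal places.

27.177

Row totals: 140, 97. Column totals: 74, 163. Grand total N = 237.
Expected counts (row total × column total / N):
  Native, Forest: 140×74/237 = 43.7131
  Native, Grassland: 140×163/237 = 96.2869
  Invasive, Forest: 97×74/237 = 30.2869
  Invasive, Grassland: 97×163/237 = 66.7131
Contributions (O − E)²/E:
  (62 − 43.7131)²/43.7131 = 7.6501
  (78 − 96.2869)²/96.2869 = 3.4731
  (12 − 30.2869)²/30.2869 = 11.0414
  (85 − 66.7131)²/66.7131 = 5.0127
χ² = 7.6501 + 3.4731 + 11.0414 + 5.0127 = 27.177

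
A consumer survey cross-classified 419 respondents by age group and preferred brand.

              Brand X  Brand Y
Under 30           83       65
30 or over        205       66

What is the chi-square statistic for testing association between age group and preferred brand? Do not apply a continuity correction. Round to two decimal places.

Row totals: 148, 271. Column totals: 288, 131. Grand total N = 419.
Expected counts (row total × column total / N):
  Under 30, Brand X: 148×288/419 = 101.728
  Under 30, Brand Y: 148×131/419 = 46.272
  30 or over, Brand X: 271×288/419 = 186.272
  30 or over, Brand Y: 271×131/419 = 84.728
Contributions (O − E)²/E:
  (83 − 101.728)²/101.728 = 3.4478
  (65 − 46.272)²/46.272 = 7.5799
  (205 − 186.272)²/186.272 = 1.8829
  (66 − 84.728)²/84.728 = 4.1396
χ² = 3.4478 + 7.5799 + 1.8829 + 4.1396 = 17.05

17.05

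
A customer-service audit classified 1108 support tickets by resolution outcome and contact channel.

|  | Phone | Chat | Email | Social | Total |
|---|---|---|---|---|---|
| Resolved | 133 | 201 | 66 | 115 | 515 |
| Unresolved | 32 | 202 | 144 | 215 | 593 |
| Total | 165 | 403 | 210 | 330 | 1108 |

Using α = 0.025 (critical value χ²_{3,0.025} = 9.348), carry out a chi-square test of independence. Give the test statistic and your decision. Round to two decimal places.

Grand total N = 1108.
Expected counts (row total × column total / N):
  Resolved, Phone: 515×165/1108 = 76.692
  Resolved, Chat: 515×403/1108 = 187.315
  Resolved, Email: 515×210/1108 = 97.608
  Resolved, Social: 515×330/1108 = 153.384
  Unresolved, Phone: 593×165/1108 = 88.308
  Unresolved, Chat: 593×403/1108 = 215.685
  Unresolved, Email: 593×210/1108 = 112.392
  Unresolved, Social: 593×330/1108 = 176.616
Contributions (O − E)²/E:
  (133 − 76.692)²/76.692 = 41.3419
  (201 − 187.315)²/187.315 = 0.9998
  (66 − 97.608)²/97.608 = 10.2355
  (115 − 153.384)²/153.384 = 9.6055
  (32 − 88.308)²/88.308 = 35.9038
  (202 − 215.685)²/215.685 = 0.8683
  (144 − 112.392)²/112.392 = 8.8891
  (215 − 176.616)²/176.616 = 8.3420
χ² = 41.3419 + 0.9998 + 10.2355 + 9.6055 + 35.9038 + 0.8683 + 8.8891 + 8.3420 = 116.19
df = (2−1)(4−1) = 3. Since 116.19 > 9.348, reject the null hypothesis of independence at α = 0.025.

116.19; reject H₀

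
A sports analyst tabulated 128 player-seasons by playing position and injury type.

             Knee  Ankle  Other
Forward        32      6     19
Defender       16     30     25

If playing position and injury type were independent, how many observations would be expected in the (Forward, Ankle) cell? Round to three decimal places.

16.031

Row total (Forward) = 57; column total (Ankle) = 36; grand total N = 128.
Expected count = (row total × column total) / N = 57 × 36 / 128 = 16.031.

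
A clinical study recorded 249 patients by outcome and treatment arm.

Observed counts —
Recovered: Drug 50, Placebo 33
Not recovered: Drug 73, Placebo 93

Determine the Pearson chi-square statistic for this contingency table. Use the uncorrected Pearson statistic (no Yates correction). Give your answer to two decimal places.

5.86

Row totals: 83, 166. Column totals: 123, 126. Grand total N = 249.
Expected counts (row total × column total / N):
  Recovered, Drug: 83×123/249 = 41.000
  Recovered, Placebo: 83×126/249 = 42.000
  Not recovered, Drug: 166×123/249 = 82.000
  Not recovered, Placebo: 166×126/249 = 84.000
Contributions (O − E)²/E:
  (50 − 41.000)²/41.000 = 1.9756
  (33 − 42.000)²/42.000 = 1.9286
  (73 − 82.000)²/82.000 = 0.9878
  (93 − 84.000)²/84.000 = 0.9643
χ² = 1.9756 + 1.9286 + 0.9878 + 0.9643 = 5.86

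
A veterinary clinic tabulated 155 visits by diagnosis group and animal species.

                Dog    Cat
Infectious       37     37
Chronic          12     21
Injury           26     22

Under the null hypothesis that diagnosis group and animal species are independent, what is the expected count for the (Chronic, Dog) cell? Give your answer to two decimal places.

Row total (Chronic) = 33; column total (Dog) = 75; grand total N = 155.
Expected count = (row total × column total) / N = 33 × 75 / 155 = 15.97.

15.97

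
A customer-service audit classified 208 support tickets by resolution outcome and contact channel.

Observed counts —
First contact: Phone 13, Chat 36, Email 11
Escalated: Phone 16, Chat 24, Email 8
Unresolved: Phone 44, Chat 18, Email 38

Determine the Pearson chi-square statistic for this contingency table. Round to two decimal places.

33.54

Row totals: 60, 48, 100. Column totals: 73, 78, 57. Grand total N = 208.
Expected counts (row total × column total / N):
  First contact, Phone: 60×73/208 = 21.058
  First contact, Chat: 60×78/208 = 22.500
  First contact, Email: 60×57/208 = 16.442
  Escalated, Phone: 48×73/208 = 16.846
  Escalated, Chat: 48×78/208 = 18.000
  Escalated, Email: 48×57/208 = 13.154
  Unresolved, Phone: 100×73/208 = 35.096
  Unresolved, Chat: 100×78/208 = 37.500
  Unresolved, Email: 100×57/208 = 27.404
Contributions (O − E)²/E:
  (13 − 21.058)²/21.058 = 3.0835
  (36 − 22.500)²/22.500 = 8.1000
  (11 − 16.442)²/16.442 = 1.8012
  (16 − 16.846)²/16.846 = 0.0425
  (24 − 18.000)²/18.000 = 2.0000
  (8 − 13.154)²/13.154 = 2.0194
  (44 − 35.096)²/35.096 = 2.2590
  (18 − 37.500)²/37.500 = 10.1400
  (38 − 27.404)²/27.404 = 4.0970
χ² = 3.0835 + 8.1000 + 1.8012 + 0.0425 + 2.0000 + 2.0194 + 2.2590 + 10.1400 + 4.0970 = 33.54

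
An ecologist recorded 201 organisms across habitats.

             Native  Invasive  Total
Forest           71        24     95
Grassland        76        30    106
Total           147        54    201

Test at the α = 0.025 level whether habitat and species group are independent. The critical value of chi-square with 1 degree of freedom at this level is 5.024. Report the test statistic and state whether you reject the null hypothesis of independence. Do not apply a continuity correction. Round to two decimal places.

Grand total N = 201.
Expected counts (row total × column total / N):
  Forest, Native: 95×147/201 = 69.478
  Forest, Invasive: 95×54/201 = 25.522
  Grassland, Native: 106×147/201 = 77.522
  Grassland, Invasive: 106×54/201 = 28.478
Contributions (O − E)²/E:
  (71 − 69.478)²/69.478 = 0.0333
  (24 − 25.522)²/25.522 = 0.0908
  (76 − 77.522)²/77.522 = 0.0299
  (30 − 28.478)²/28.478 = 0.0813
χ² = 0.0333 + 0.0908 + 0.0299 + 0.0813 = 0.24
df = (2−1)(2−1) = 1. Since 0.24 < 5.024, fail to reject the null hypothesis of independence at α = 0.025.

0.24; fail to reject H₀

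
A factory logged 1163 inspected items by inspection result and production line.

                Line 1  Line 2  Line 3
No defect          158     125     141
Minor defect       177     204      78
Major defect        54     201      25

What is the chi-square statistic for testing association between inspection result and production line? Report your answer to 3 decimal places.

141.972

Row totals: 424, 459, 280. Column totals: 389, 530, 244. Grand total N = 1163.
Expected counts (row total × column total / N):
  No defect, Line 1: 424×389/1163 = 141.81943
  No defect, Line 2: 424×530/1163 = 193.22442
  No defect, Line 3: 424×244/1163 = 88.95615
  Minor defect, Line 1: 459×389/1163 = 153.52623
  Minor defect, Line 2: 459×530/1163 = 209.17455
  Minor defect, Line 3: 459×244/1163 = 96.29923
  Major defect, Line 1: 280×389/1163 = 93.65434
  Major defect, Line 2: 280×530/1163 = 127.60103
  Major defect, Line 3: 280×244/1163 = 58.74463
Contributions (O − E)²/E:
  (158 − 141.81943)²/141.81943 = 1.8461
  (125 − 193.22442)²/193.22442 = 24.0889
  (141 − 88.95615)²/88.95615 = 30.4483
  (177 − 153.52623)²/153.52623 = 3.5891
  (204 − 209.17455)²/209.17455 = 0.1280
  (78 − 96.29923)²/96.29923 = 3.4773
  (54 − 93.65434)²/93.65434 = 16.7901
  (201 − 127.60103)²/127.60103 = 42.2207
  (25 − 58.74463)²/58.74463 = 19.3839
χ² = 1.8461 + 24.0889 + 30.4483 + 3.5891 + 0.1280 + 3.4773 + 16.7901 + 42.2207 + 19.3839 = 141.972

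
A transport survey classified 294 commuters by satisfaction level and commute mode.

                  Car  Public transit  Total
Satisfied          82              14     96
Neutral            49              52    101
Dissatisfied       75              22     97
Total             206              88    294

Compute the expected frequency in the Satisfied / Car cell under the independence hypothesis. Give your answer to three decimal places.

67.265

Row total (Satisfied) = 96; column total (Car) = 206; grand total N = 294.
Expected count = (row total × column total) / N = 96 × 206 / 294 = 67.265.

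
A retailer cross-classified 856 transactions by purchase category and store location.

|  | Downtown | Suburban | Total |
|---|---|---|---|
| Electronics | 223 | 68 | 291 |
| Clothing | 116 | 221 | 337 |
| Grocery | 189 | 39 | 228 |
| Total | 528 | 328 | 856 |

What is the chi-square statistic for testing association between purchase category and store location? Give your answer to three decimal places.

176.887

Grand total N = 856.
Expected counts (row total × column total / N):
  Electronics, Downtown: 291×528/856 = 179.4953
  Electronics, Suburban: 291×328/856 = 111.5047
  Clothing, Downtown: 337×528/856 = 207.8692
  Clothing, Suburban: 337×328/856 = 129.1308
  Grocery, Downtown: 228×528/856 = 140.6355
  Grocery, Suburban: 228×328/856 = 87.3645
Contributions (O − E)²/E:
  (223 − 179.4953)²/179.4953 = 10.5443
  (68 − 111.5047)²/111.5047 = 16.9738
  (116 − 207.8692)²/207.8692 = 40.6022
  (221 − 129.1308)²/129.1308 = 65.3597
  (189 − 140.6355)²/140.6355 = 16.6325
  (39 − 87.3645)²/87.3645 = 26.7743
χ² = 10.5443 + 16.9738 + 40.6022 + 65.3597 + 16.6325 + 26.7743 = 176.887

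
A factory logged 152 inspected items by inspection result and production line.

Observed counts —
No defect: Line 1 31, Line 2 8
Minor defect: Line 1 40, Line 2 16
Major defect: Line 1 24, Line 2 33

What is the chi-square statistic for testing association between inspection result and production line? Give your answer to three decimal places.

Row totals: 39, 56, 57. Column totals: 95, 57. Grand total N = 152.
Expected counts (row total × column total / N):
  No defect, Line 1: 39×95/152 = 24.3750
  No defect, Line 2: 39×57/152 = 14.6250
  Minor defect, Line 1: 56×95/152 = 35.0000
  Minor defect, Line 2: 56×57/152 = 21.0000
  Major defect, Line 1: 57×95/152 = 35.6250
  Major defect, Line 2: 57×57/152 = 21.3750
Contributions (O − E)²/E:
  (31 − 24.3750)²/24.3750 = 1.8006
  (8 − 14.6250)²/14.6250 = 3.0011
  (40 − 35.0000)²/35.0000 = 0.7143
  (16 − 21.0000)²/21.0000 = 1.1905
  (24 − 35.6250)²/35.6250 = 3.7934
  (33 − 21.3750)²/21.3750 = 6.3224
χ² = 1.8006 + 3.0011 + 0.7143 + 1.1905 + 3.7934 + 6.3224 = 16.822

16.822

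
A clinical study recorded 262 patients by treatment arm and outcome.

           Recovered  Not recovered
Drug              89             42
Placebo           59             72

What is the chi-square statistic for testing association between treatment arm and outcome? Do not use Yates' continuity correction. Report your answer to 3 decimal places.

13.976

Row totals: 131, 131. Column totals: 148, 114. Grand total N = 262.
Expected counts (row total × column total / N):
  Drug, Recovered: 131×148/262 = 74.0000
  Drug, Not recovered: 131×114/262 = 57.0000
  Placebo, Recovered: 131×148/262 = 74.0000
  Placebo, Not recovered: 131×114/262 = 57.0000
Contributions (O − E)²/E:
  (89 − 74.0000)²/74.0000 = 3.0405
  (42 − 57.0000)²/57.0000 = 3.9474
  (59 − 74.0000)²/74.0000 = 3.0405
  (72 − 57.0000)²/57.0000 = 3.9474
χ² = 3.0405 + 3.9474 + 3.0405 + 3.9474 = 13.976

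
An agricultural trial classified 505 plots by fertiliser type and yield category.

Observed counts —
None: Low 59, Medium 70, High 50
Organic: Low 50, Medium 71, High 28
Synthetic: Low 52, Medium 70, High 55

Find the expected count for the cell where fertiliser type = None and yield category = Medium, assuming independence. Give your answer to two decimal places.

74.79

Row total (None) = 179; column total (Medium) = 211; grand total N = 505.
Expected count = (row total × column total) / N = 179 × 211 / 505 = 74.79.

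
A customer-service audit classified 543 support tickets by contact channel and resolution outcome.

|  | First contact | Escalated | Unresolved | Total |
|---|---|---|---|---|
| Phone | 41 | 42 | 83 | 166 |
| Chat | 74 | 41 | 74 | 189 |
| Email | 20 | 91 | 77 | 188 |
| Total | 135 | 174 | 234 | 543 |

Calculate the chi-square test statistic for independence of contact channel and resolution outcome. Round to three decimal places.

Grand total N = 543.
Expected counts (row total × column total / N):
  Phone, First contact: 166×135/543 = 41.27072
  Phone, Escalated: 166×174/543 = 53.19337
  Phone, Unresolved: 166×234/543 = 71.53591
  Chat, First contact: 189×135/543 = 46.98895
  Chat, Escalated: 189×174/543 = 60.56354
  Chat, Unresolved: 189×234/543 = 81.44751
  Email, First contact: 188×135/543 = 46.74033
  Email, Escalated: 188×174/543 = 60.24309
  Email, Unresolved: 188×234/543 = 81.01657
Contributions (O − E)²/E:
  (41 − 41.27072)²/41.27072 = 0.0018
  (42 − 53.19337)²/53.19337 = 2.3554
  (83 − 71.53591)²/71.53591 = 1.8372
  (74 − 46.98895)²/46.98895 = 15.5270
  (41 − 60.56354)²/60.56354 = 6.3195
  (74 − 81.44751)²/81.44751 = 0.6810
  (20 − 46.74033)²/46.74033 = 15.2982
  (91 − 60.24309)²/60.24309 = 15.7028
  (77 − 81.01657)²/81.01657 = 0.1991
χ² = 0.0018 + 2.3554 + 1.8372 + 15.5270 + 6.3195 + 0.6810 + 15.2982 + 15.7028 + 0.1991 = 57.922

57.922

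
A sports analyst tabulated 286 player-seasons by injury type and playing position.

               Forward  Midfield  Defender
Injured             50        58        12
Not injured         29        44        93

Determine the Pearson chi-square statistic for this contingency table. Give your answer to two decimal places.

Row totals: 120, 166. Column totals: 79, 102, 105. Grand total N = 286.
Expected counts (row total × column total / N):
  Injured, Forward: 120×79/286 = 33.147
  Injured, Midfield: 120×102/286 = 42.797
  Injured, Defender: 120×105/286 = 44.056
  Not injured, Forward: 166×79/286 = 45.853
  Not injured, Midfield: 166×102/286 = 59.203
  Not injured, Defender: 166×105/286 = 60.944
Contributions (O − E)²/E:
  (50 − 33.147)²/33.147 = 8.5686
  (58 − 42.797)²/42.797 = 5.4006
  (12 − 44.056)²/44.056 = 23.3246
  (29 − 45.853)²/45.853 = 6.1942
  (44 − 59.203)²/59.203 = 3.9040
  (93 − 60.944)²/60.944 = 16.8612
χ² = 8.5686 + 5.4006 + 23.3246 + 6.1942 + 3.9040 + 16.8612 = 64.25

64.25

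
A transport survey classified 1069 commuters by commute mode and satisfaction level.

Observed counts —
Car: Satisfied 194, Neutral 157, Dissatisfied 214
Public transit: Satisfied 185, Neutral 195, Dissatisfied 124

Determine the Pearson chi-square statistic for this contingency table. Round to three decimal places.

24.881

Row totals: 565, 504. Column totals: 379, 352, 338. Grand total N = 1069.
Expected counts (row total × column total / N):
  Car, Satisfied: 565×379/1069 = 200.3134
  Car, Neutral: 565×352/1069 = 186.0430
  Car, Dissatisfied: 565×338/1069 = 178.6436
  Public transit, Satisfied: 504×379/1069 = 178.6866
  Public transit, Neutral: 504×352/1069 = 165.9570
  Public transit, Dissatisfied: 504×338/1069 = 159.3564
Contributions (O − E)²/E:
  (194 − 200.3134)²/200.3134 = 0.1990
  (157 − 186.0430)²/186.0430 = 4.5339
  (214 − 178.6436)²/178.6436 = 6.9976
  (185 − 178.6866)²/178.6866 = 0.2231
  (195 − 165.9570)²/165.9570 = 5.0826
  (124 − 159.3564)²/159.3564 = 7.8445
χ² = 0.1990 + 4.5339 + 6.9976 + 0.2231 + 5.0826 + 7.8445 = 24.881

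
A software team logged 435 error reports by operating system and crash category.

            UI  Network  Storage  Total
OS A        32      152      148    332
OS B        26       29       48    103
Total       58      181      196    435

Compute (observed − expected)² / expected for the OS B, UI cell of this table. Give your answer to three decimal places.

10.957

Row total (OS B) = 103; column total (UI) = 58; N = 435.
Expected count E = 103 × 58 / 435 = 13.7333.
Contribution = (O − E)²/E = (26 − 13.7333)² / 13.7333 = 10.957.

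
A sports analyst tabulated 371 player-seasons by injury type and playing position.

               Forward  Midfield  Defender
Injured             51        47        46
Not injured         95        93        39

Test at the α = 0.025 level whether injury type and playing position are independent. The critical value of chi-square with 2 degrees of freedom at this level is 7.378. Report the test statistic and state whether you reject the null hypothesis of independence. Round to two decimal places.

Row totals: 144, 227. Column totals: 146, 140, 85. Grand total N = 371.
Expected counts (row total × column total / N):
  Injured, Forward: 144×146/371 = 56.668
  Injured, Midfield: 144×140/371 = 54.340
  Injured, Defender: 144×85/371 = 32.992
  Not injured, Forward: 227×146/371 = 89.332
  Not injured, Midfield: 227×140/371 = 85.660
  Not injured, Defender: 227×85/371 = 52.008
Contributions (O − E)²/E:
  (51 − 56.668)²/56.668 = 0.5669
  (47 − 54.340)²/54.340 = 0.9915
  (46 − 32.992)²/32.992 = 5.1288
  (95 − 89.332)²/89.332 = 0.3596
  (93 − 85.660)²/85.660 = 0.6289
  (39 − 52.008)²/52.008 = 3.2535
χ² = 0.5669 + 0.9915 + 5.1288 + 0.3596 + 0.6289 + 3.2535 = 10.93
df = (2−1)(3−1) = 2. Since 10.93 > 7.378, reject the null hypothesis of independence at α = 0.025.

10.93; reject H₀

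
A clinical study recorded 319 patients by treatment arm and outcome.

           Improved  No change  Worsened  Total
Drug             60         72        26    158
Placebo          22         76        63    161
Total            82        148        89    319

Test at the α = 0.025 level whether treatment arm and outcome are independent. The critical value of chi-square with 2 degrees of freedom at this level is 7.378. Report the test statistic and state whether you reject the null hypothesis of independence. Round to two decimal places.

Grand total N = 319.
Expected counts (row total × column total / N):
  Drug, Improved: 158×82/319 = 40.6144
  Drug, No change: 158×148/319 = 73.3041
  Drug, Worsened: 158×89/319 = 44.0815
  Placebo, Improved: 161×82/319 = 41.3856
  Placebo, No change: 161×148/319 = 74.6959
  Placebo, Worsened: 161×89/319 = 44.9185
Contributions (O − E)²/E:
  (60 − 40.6144)²/40.6144 = 9.2529
  (72 − 73.3041)²/73.3041 = 0.0232
  (26 − 44.0815)²/44.0815 = 7.4167
  (22 − 41.3856)²/41.3856 = 9.0805
  (76 − 74.6959)²/74.6959 = 0.0228
  (63 − 44.9185)²/44.9185 = 7.2785
χ² = 9.2529 + 0.0232 + 7.4167 + 9.0805 + 0.0228 + 7.2785 = 33.07
df = (2−1)(3−1) = 2. Since 33.07 > 7.378, reject the null hypothesis of independence at α = 0.025.

33.07; reject H₀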